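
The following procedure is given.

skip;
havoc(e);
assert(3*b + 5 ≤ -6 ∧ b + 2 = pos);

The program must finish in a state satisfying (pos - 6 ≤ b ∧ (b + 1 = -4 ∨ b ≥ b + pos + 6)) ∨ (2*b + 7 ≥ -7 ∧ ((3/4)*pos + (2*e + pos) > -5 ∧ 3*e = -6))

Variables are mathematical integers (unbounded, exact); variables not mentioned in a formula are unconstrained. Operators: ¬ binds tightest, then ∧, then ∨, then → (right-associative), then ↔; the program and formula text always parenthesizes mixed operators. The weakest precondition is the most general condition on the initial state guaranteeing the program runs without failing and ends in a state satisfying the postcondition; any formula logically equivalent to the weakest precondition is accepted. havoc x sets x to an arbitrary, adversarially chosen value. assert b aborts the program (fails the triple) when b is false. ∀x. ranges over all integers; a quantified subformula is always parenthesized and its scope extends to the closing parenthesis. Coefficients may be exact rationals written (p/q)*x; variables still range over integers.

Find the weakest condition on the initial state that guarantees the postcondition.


Working backward. After the program, the postcondition (pos - 6 ≤ b ∧ (b + 1 = -4 ∨ b ≥ b + pos + 6)) ∨ (2*b + 7 ≥ -7 ∧ ((3/4)*pos + (2*e + pos) > -5 ∧ 3*e = -6)) must hold; in canonical form it is (pos ≤ b + 6 ∧ (b = -5 ∨ pos ≤ -6)) ∨ (2*b ≥ -14 ∧ 2*e + (7/4)*pos > -5 ∧ 3*e = -6).
Before assert 3*b + 5 ≤ -6 ∧ b + 2 = pos: 3*b ≤ -11 ∧ b = pos - 2 ∧ ((pos ≤ b + 6 ∧ (b = -5 ∨ pos ≤ -6)) ∨ (2*b ≥ -14 ∧ 2*e + (7/4)*pos > -5 ∧ 3*e = -6))
Before havoc e: ∀e_1. (3*b ≤ -11 ∧ b = pos - 2 ∧ ((pos ≤ b + 6 ∧ (b = -5 ∨ pos ≤ -6)) ∨ (2*b ≥ -14 ∧ 2*e_1 + (7/4)*pos > -5 ∧ 3*e_1 = -6)))
Before skip: ∀e_1. (3*b ≤ -11 ∧ b = pos - 2 ∧ ((pos ≤ b + 6 ∧ (b = -5 ∨ pos ≤ -6)) ∨ (2*b ≥ -14 ∧ 2*e_1 + (7/4)*pos > -5 ∧ 3*e_1 = -6)))
Answer: WP = ∀e_1. (3*b ≤ -11 ∧ b = pos - 2 ∧ ((pos ≤ b + 6 ∧ (b = -5 ∨ pos ≤ -6)) ∨ (2*b ≥ -14 ∧ 2*e_1 + (7/4)*pos > -5 ∧ 3*e_1 = -6)))


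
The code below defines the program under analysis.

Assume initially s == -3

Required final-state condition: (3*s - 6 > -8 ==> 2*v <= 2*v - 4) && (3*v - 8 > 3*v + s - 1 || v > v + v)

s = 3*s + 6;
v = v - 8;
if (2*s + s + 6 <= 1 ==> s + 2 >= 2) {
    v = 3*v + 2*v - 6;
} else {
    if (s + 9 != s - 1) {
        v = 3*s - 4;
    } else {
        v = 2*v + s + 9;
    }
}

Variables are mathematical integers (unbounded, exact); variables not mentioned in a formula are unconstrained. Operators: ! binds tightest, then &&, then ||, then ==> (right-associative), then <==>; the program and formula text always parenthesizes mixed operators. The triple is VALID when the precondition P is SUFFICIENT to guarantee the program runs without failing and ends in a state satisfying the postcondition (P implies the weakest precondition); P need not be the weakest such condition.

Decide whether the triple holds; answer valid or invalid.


Working backward. After the program, the postcondition (3*s - 6 > -8 ==> 2*v <= 2*v - 4) && (3*v - 8 > 3*v + s - 1 || v > v + v) must hold; in canonical form it is (!(3*s > -2)) && (s < -7 || v < 0).
Then branch requires (!(3*s > -2)) && (s < -7 || 5*v < 6); else branch requires (!(3*s > -2)) && (s < -7 || 3*s < 4).
Before the if: ((3*s <= -5 ==> s >= 0) ==> ((!(3*s > -2)) && (s < -7 || 5*v < 6))) && ((!(3*s <= -5 ==> s >= 0)) ==> ((!(3*s > -2)) && (s < -7 || 3*s < 4)))
Before v := v - 8: ((3*s <= -5 ==> s >= 0) ==> ((!(3*s > -2)) && (s < -7 || 5*v < 46))) && ((!(3*s <= -5 ==> s >= 0)) ==> ((!(3*s > -2)) && (s < -7 || 3*s < 4)))
Before s := 3*s + 6: ((9*s <= -23 ==> 3*s >= -6) ==> ((!(9*s > -20)) && (3*s < -13 || 5*v < 46))) && ((!(9*s <= -23 ==> 3*s >= -6)) ==> ((!(9*s > -20)) && (3*s < -13 || 9*s < -14)))
The weakest precondition is ((9*s <= -23 ==> 3*s >= -6) ==> ((!(9*s > -20)) && (3*s < -13 || 5*v < 46))) && ((!(9*s <= -23 ==> 3*s >= -6)) ==> ((!(9*s > -20)) && (3*s < -13 || 9*s < -14))).
Check whether s == -3 implies it.
Every state satisfying the precondition satisfies the weakest precondition: the implication holds.
Answer: valid


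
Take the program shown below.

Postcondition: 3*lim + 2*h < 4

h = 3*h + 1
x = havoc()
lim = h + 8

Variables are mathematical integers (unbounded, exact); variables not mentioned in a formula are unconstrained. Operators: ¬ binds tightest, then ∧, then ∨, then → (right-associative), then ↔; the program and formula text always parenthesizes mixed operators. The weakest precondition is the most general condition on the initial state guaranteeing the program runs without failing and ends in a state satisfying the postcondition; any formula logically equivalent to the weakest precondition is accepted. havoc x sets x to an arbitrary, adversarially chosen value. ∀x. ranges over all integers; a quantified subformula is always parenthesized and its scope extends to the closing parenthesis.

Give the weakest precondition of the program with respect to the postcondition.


Working backward. After the program, the postcondition 3*lim + 2*h < 4 must hold; in canonical form it is 2*h + 3*lim < 4.
Before lim := h + 8: 5*h < -20
Before havoc x: 5*h < -20
Before h := 3*h + 1: 15*h < -25
Answer: WP = 15*h < -25


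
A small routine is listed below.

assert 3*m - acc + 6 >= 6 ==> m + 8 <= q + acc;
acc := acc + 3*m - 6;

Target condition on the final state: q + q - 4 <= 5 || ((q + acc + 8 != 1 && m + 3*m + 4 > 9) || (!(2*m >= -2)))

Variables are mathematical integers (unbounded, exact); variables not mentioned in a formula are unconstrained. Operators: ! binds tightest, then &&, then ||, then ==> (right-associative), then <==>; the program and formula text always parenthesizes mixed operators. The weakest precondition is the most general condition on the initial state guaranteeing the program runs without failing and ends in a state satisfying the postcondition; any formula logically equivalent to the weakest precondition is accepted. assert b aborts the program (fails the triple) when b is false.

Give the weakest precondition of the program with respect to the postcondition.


Working backward. After the program, the postcondition q + q - 4 <= 5 || ((q + acc + 8 != 1 && m + 3*m + 4 > 9) || (!(2*m >= -2))) must hold; in canonical form it is 2*q <= 9 || (acc + q != -7 && 4*m > 5) || (!(2*m >= -2)).
Before acc := acc + 3*m - 6: 2*q <= 9 || (acc + 3*m + q != -1 && 4*m > 5) || (!(2*m >= -2))
Before assert 3*m - acc + 6 >= 6 ==> m + 8 <= q + acc: (3*m >= acc ==> m <= acc + q - 8) && (2*q <= 9 || (acc + 3*m + q != -1 && 4*m > 5) || (!(2*m >= -2)))
Answer: WP = (3*m >= acc ==> m <= acc + q - 8) && (2*q <= 9 || (acc + 3*m + q != -1 && 4*m > 5) || (!(2*m >= -2)))


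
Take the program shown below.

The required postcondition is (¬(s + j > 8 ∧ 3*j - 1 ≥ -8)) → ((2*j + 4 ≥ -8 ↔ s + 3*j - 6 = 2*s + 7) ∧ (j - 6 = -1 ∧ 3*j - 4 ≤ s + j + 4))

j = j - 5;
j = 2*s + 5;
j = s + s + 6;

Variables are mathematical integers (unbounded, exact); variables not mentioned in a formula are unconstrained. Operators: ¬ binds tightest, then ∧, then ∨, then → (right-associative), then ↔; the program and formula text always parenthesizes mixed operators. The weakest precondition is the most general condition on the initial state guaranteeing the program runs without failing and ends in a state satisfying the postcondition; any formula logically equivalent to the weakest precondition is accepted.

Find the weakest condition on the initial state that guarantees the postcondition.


Working backward. After the program, the postcondition (¬(s + j > 8 ∧ 3*j - 1 ≥ -8)) → ((2*j + 4 ≥ -8 ↔ s + 3*j - 6 = 2*s + 7) ∧ (j - 6 = -1 ∧ 3*j - 4 ≤ s + j + 4)) must hold; in canonical form it is (¬(j + s > 8 ∧ 3*j ≥ -7)) → ((2*j ≥ -12 ↔ 3*j = s + 13) ∧ j = 5 ∧ 2*j ≤ s + 8).
Before j := s + s + 6: (¬(3*s > 2 ∧ 6*s ≥ -25)) → ((4*s ≥ -24 ↔ 5*s = -5) ∧ 2*s = -1 ∧ 3*s ≤ -4)
Before j := 2*s + 5: (¬(3*s > 2 ∧ 6*s ≥ -25)) → ((4*s ≥ -24 ↔ 5*s = -5) ∧ 2*s = -1 ∧ 3*s ≤ -4)
Before j := j - 5: (¬(3*s > 2 ∧ 6*s ≥ -25)) → ((4*s ≥ -24 ↔ 5*s = -5) ∧ 2*s = -1 ∧ 3*s ≤ -4)
Answer: WP = (¬(3*s > 2 ∧ 6*s ≥ -25)) → ((4*s ≥ -24 ↔ 5*s = -5) ∧ 2*s = -1 ∧ 3*s ≤ -4)


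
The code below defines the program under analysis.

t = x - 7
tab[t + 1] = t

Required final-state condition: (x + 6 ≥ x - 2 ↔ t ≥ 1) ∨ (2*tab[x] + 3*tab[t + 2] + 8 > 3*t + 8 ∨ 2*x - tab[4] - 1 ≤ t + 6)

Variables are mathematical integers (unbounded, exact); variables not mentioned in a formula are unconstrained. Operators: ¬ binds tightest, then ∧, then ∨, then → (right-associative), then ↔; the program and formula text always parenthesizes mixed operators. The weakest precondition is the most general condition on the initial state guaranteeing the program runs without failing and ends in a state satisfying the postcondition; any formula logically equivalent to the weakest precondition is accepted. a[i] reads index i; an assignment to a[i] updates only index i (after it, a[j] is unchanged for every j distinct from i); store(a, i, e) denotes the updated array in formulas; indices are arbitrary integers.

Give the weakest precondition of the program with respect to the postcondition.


Working backward. After the program, the postcondition (x + 6 ≥ x - 2 ↔ t ≥ 1) ∨ (2*tab[x] + 3*tab[t + 2] + 8 > 3*t + 8 ∨ 2*x - tab[4] - 1 ≤ t + 6) must hold; in canonical form it is t ≥ 1 ∨ 3*tab[t + 2] + 2*tab[x] > 3*t ∨ 2*x ≤ tab[4] + t + 7.
Before tab[t + 1] := t: t ≥ 1 ∨ 3*store(tab, t + 1, t)[t + 2] + 2*store(tab, t + 1, t)[x] > 3*t ∨ 2*x ≤ store(tab, t + 1, t)[4] + t + 7
Before t := x - 7: x ≥ 8 ∨ 3*store(tab, x - 6, x - 7)[x - 5] + 2*store(tab, x - 6, x - 7)[x] > 3*x - 21 ∨ x ≤ store(tab, x - 6, x - 7)[4]
Answer: WP = x ≥ 8 ∨ 3*store(tab, x - 6, x - 7)[x - 5] + 2*store(tab, x - 6, x - 7)[x] > 3*x - 21 ∨ x ≤ store(tab, x - 6, x - 7)[4]


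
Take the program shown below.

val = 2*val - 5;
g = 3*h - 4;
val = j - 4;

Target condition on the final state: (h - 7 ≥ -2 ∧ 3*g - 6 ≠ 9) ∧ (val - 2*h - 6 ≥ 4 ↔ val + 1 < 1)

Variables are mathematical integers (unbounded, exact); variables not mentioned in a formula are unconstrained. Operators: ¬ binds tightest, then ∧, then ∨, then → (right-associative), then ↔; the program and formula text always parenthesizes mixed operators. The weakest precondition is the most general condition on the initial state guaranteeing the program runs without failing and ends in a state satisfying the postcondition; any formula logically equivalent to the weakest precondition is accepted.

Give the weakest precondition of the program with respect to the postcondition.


Working backward. After the program, the postcondition (h - 7 ≥ -2 ∧ 3*g - 6 ≠ 9) ∧ (val - 2*h - 6 ≥ 4 ↔ val + 1 < 1) must hold; in canonical form it is h ≥ 5 ∧ 3*g ≠ 15 ∧ (val ≥ 2*h + 10 ↔ val < 0).
Before val := j - 4: h ≥ 5 ∧ 3*g ≠ 15 ∧ (j ≥ 2*h + 14 ↔ j < 4)
Before g := 3*h - 4: h ≥ 5 ∧ 9*h ≠ 27 ∧ (j ≥ 2*h + 14 ↔ j < 4)
Before val := 2*val - 5: h ≥ 5 ∧ 9*h ≠ 27 ∧ (j ≥ 2*h + 14 ↔ j < 4)
Answer: WP = h ≥ 5 ∧ 9*h ≠ 27 ∧ (j ≥ 2*h + 14 ↔ j < 4)


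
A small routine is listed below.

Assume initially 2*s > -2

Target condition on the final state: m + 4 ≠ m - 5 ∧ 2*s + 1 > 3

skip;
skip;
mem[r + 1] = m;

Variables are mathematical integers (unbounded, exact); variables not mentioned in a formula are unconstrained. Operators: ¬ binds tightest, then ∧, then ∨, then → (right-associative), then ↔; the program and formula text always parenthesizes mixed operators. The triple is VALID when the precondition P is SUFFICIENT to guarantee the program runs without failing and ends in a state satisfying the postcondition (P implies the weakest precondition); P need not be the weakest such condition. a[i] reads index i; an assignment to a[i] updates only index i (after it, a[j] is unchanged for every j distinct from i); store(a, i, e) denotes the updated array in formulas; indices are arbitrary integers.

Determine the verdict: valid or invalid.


Working backward. After the program, the postcondition m + 4 ≠ m - 5 ∧ 2*s + 1 > 3 must hold; in canonical form it is 2*s > 2.
Before mem[r + 1] := m: 2*s > 2
Before skip: 2*s > 2
Before skip: 2*s > 2
The weakest precondition is 2*s > 2.
Check whether 2*s > -2 implies it.
Countermodel: at the initial state s = 0, the precondition holds but the weakest precondition fails.
Answer: invalid


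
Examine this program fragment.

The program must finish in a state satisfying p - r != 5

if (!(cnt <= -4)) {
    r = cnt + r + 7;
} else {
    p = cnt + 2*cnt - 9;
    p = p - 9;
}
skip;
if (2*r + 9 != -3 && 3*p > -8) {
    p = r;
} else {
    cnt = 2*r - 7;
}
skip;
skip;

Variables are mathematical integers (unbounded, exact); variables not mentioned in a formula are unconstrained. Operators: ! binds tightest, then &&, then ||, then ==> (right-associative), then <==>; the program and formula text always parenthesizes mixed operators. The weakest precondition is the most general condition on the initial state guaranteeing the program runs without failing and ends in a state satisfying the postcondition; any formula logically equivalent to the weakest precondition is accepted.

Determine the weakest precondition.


Working backward. After the program, the postcondition p - r != 5 must hold; in canonical form it is p != r + 5.
Before skip: p != r + 5
Before skip: p != r + 5
Then branch requires true; else branch requires p != r + 5.
Before the if: (!(2*r != -12 && 3*p > -8)) ==> p != r + 5
Before skip: (!(2*r != -12 && 3*p > -8)) ==> p != r + 5
Then branch requires (!(2*cnt + 2*r != -26 && 3*p > -8)) ==> p != cnt + r + 12; else branch requires (!(2*r != -12 && 9*cnt > 46)) ==> 3*cnt != r + 23.
Before the if: ((!(cnt <= -4)) ==> ((!(2*cnt + 2*r != -26 && 3*p > -8)) ==> p != cnt + r + 12)) && (cnt <= -4 ==> ((!(2*r != -12 && 9*cnt > 46)) ==> 3*cnt != r + 23))
Answer: WP = ((!(cnt <= -4)) ==> ((!(2*cnt + 2*r != -26 && 3*p > -8)) ==> p != cnt + r + 12)) && (cnt <= -4 ==> ((!(2*r != -12 && 9*cnt > 46)) ==> 3*cnt != r + 23))


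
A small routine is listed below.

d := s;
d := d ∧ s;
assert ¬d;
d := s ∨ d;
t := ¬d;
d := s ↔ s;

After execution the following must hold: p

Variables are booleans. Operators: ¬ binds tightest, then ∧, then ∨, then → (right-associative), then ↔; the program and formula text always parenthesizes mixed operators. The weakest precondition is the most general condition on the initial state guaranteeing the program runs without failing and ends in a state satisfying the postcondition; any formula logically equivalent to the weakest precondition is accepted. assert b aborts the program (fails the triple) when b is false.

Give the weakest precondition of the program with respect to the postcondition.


Working backward. After the program, p must hold.
Before d := s ↔ s: p
Before t := ¬d: p
Before d := s ∨ d: p
Before assert ¬d: (¬d) ∧ p
Before d := d ∧ s: (¬(d ∧ s)) ∧ p
Before d := s: (¬s) ∧ p
Answer: WP = (¬s) ∧ p


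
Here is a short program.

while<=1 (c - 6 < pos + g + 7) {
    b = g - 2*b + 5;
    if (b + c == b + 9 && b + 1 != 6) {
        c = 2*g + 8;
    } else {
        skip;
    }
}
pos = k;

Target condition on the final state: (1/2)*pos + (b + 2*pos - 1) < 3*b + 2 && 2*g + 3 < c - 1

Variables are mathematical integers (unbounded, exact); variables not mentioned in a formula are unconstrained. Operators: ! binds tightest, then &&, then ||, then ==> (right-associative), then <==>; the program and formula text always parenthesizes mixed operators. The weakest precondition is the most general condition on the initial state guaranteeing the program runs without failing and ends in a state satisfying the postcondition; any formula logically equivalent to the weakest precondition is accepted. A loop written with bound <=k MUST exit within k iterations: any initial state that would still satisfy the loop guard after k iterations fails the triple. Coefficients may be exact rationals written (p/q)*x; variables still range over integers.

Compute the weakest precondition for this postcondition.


Working backward. After the program, the postcondition (1/2)*pos + (b + 2*pos - 1) < 3*b + 2 && 2*g + 3 < c - 1 must hold; in canonical form it is (5/2)*pos < 2*b + 3 && 2*g < c - 4.
Before pos := k: (5/2)*k < 2*b + 3 && 2*g < c - 4
Before the loop (bound <=1), unroll the exhaustion recursion (WP_0 = exit-now case; WP_j = one more guarded iteration, up to j = 1):
  WP_0: (!(c < g + pos + 13)) && (5/2)*k < 2*b + 3 && 2*g < c - 4
  WP_1: (c < g + pos + 13 ==> (((c == 9 && g != 2*b) ==> ((!(g < pos + 5)) && 4*b + (5/2)*k < 2*g + 13)) && ((!(c == 9 && g != 2*b)) ==> ((!(c < g + pos + 13)) && 4*b + (5/2)*k < 2*g + 13 && 2*g < c - 4)))) && ((!(c < g + pos + 13)) ==> ((5/2)*k < 2*b + 3 && 2*g < c - 4))
So before the loop: (c < g + pos + 13 ==> (((c == 9 && g != 2*b) ==> ((!(g < pos + 5)) && 4*b + (5/2)*k < 2*g + 13)) && ((!(c == 9 && g != 2*b)) ==> ((!(c < g + pos + 13)) && 4*b + (5/2)*k < 2*g + 13 && 2*g < c - 4)))) && ((!(c < g + pos + 13)) ==> ((5/2)*k < 2*b + 3 && 2*g < c - 4))
Answer: WP = (c < g + pos + 13 ==> (((c == 9 && g != 2*b) ==> ((!(g < pos + 5)) && 4*b + (5/2)*k < 2*g + 13)) && ((!(c == 9 && g != 2*b)) ==> ((!(c < g + pos + 13)) && 4*b + (5/2)*k < 2*g + 13 && 2*g < c - 4)))) && ((!(c < g + pos + 13)) ==> ((5/2)*k < 2*b + 3 && 2*g < c - 4))


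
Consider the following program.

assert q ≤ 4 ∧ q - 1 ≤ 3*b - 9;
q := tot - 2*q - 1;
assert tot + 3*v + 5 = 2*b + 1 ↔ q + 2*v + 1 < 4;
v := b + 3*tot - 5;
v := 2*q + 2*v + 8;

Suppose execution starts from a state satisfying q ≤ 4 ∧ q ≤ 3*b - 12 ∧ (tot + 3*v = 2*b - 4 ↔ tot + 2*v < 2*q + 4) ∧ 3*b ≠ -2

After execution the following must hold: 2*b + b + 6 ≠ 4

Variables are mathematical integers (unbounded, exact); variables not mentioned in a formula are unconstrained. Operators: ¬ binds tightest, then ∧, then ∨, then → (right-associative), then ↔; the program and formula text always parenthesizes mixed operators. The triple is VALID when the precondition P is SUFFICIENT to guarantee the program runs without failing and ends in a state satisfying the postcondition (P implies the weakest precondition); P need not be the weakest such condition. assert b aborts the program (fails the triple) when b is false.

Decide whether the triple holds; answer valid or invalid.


Working backward. After the program, the postcondition 2*b + b + 6 ≠ 4 must hold; in canonical form it is 3*b ≠ -2.
Before v := 2*q + 2*v + 8: 3*b ≠ -2
Before v := b + 3*tot - 5: 3*b ≠ -2
Before assert tot + 3*v + 5 = 2*b + 1 ↔ q + 2*v + 1 < 4: (tot + 3*v = 2*b - 4 ↔ q + 2*v < 3) ∧ 3*b ≠ -2
Before q := tot - 2*q - 1: (tot + 3*v = 2*b - 4 ↔ tot + 2*v < 2*q + 4) ∧ 3*b ≠ -2
Before assert q ≤ 4 ∧ q - 1 ≤ 3*b - 9: q ≤ 4 ∧ q ≤ 3*b - 8 ∧ (tot + 3*v = 2*b - 4 ↔ tot + 2*v < 2*q + 4) ∧ 3*b ≠ -2
The weakest precondition is q ≤ 4 ∧ q ≤ 3*b - 8 ∧ (tot + 3*v = 2*b - 4 ↔ tot + 2*v < 2*q + 4) ∧ 3*b ≠ -2.
Check whether q ≤ 4 ∧ q ≤ 3*b - 12 ∧ (tot + 3*v = 2*b - 4 ↔ tot + 2*v < 2*q + 4) ∧ 3*b ≠ -2 implies it.
Every state satisfying the precondition satisfies the weakest precondition: the implication holds.
Answer: valid


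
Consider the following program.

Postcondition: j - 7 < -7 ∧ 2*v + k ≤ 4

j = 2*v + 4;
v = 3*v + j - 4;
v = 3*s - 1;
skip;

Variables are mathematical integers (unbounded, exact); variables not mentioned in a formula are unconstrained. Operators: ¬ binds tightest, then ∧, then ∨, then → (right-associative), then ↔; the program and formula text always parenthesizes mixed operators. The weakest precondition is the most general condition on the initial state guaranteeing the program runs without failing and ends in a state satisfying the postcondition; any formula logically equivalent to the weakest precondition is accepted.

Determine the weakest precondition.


Working backward. After the program, the postcondition j - 7 < -7 ∧ 2*v + k ≤ 4 must hold; in canonical form it is j < 0 ∧ k + 2*v ≤ 4.
Before skip: j < 0 ∧ k + 2*v ≤ 4
Before v := 3*s - 1: j < 0 ∧ k + 6*s ≤ 6
Before v := 3*v + j - 4: j < 0 ∧ k + 6*s ≤ 6
Before j := 2*v + 4: 2*v < -4 ∧ k + 6*s ≤ 6
Answer: WP = 2*v < -4 ∧ k + 6*s ≤ 6


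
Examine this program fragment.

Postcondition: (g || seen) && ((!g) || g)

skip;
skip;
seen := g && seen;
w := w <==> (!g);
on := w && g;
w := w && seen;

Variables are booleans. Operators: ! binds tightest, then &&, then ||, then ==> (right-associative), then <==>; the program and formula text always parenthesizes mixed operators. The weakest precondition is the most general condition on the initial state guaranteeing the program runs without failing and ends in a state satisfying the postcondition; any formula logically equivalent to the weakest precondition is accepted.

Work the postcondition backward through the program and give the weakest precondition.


Working backward. After the program, the postcondition (g || seen) && ((!g) || g) must hold; in canonical form it is g || seen.
Before w := w && seen: g || seen
Before on := w && g: g || seen
Before w := w <==> (!g): g || seen
Before seen := g && seen: g || (g && seen)
Before skip: g || (g && seen)
Before skip: g || (g && seen)
Answer: WP = g || (g && seen)


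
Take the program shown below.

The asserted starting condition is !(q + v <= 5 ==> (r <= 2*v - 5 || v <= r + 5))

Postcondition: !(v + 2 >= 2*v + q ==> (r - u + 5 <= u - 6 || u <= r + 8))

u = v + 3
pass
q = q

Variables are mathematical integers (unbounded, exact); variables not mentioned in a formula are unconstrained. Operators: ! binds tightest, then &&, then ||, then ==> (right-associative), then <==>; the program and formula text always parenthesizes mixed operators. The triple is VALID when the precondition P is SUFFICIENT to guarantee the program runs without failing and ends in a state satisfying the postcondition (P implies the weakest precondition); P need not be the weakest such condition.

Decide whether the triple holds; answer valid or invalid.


Working backward. After the program, the postcondition !(v + 2 >= 2*v + q ==> (r - u + 5 <= u - 6 || u <= r + 8)) must hold; in canonical form it is !(q + v <= 2 ==> (r <= 2*u - 11 || u <= r + 8)).
Before q := q: !(q + v <= 2 ==> (r <= 2*u - 11 || u <= r + 8))
Before skip: !(q + v <= 2 ==> (r <= 2*u - 11 || u <= r + 8))
Before u := v + 3: !(q + v <= 2 ==> (r <= 2*v - 5 || v <= r + 5))
The weakest precondition is !(q + v <= 2 ==> (r <= 2*v - 5 || v <= r + 5)).
Check whether !(q + v <= 5 ==> (r <= 2*v - 5 || v <= r + 5)) implies it.
Countermodel: at the initial state q = 5, r = -8, v = -2, the precondition holds but the weakest precondition fails.
Answer: invalid


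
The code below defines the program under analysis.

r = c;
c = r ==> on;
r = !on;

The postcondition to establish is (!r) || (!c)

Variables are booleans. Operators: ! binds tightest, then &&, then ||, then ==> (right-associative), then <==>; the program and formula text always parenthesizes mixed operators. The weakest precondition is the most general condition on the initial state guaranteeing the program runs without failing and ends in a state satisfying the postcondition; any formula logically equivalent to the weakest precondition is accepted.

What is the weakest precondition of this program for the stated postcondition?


Working backward. After the program, (!r) || (!c) must hold.
Before r := !on: on || (!c)
Before c := r ==> on: on || (!(r ==> on))
Before r := c: on || (!(c ==> on))
Answer: WP = on || (!(c ==> on))


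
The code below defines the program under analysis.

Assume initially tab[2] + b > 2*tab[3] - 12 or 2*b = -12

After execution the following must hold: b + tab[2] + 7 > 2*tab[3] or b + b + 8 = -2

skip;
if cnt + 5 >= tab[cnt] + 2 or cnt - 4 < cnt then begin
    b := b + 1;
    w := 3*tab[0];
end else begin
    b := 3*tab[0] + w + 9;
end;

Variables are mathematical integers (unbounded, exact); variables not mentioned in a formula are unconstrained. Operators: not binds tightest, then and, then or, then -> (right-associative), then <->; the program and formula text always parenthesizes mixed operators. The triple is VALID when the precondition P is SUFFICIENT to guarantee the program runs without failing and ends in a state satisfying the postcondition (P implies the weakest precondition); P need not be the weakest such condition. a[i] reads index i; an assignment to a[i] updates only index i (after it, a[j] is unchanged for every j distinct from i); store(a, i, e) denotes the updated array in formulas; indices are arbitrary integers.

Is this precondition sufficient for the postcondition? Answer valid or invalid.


Working backward. After the program, the postcondition b + tab[2] + 7 > 2*tab[3] or b + b + 8 = -2 must hold; in canonical form it is tab[2] + b > 2*tab[3] - 7 or 2*b = -10.
Then branch requires tab[2] + b > 2*tab[3] - 8 or 2*b = -12; else branch requires 3*tab[0] + tab[2] + w > 2*tab[3] - 16 or 6*tab[0] + 2*w = -28.
Before the if: tab[2] + b > 2*tab[3] - 8 or 2*b = -12
Before skip: tab[2] + b > 2*tab[3] - 8 or 2*b = -12
The weakest precondition is tab[2] + b > 2*tab[3] - 8 or 2*b = -12.
Check whether tab[2] + b > 2*tab[3] - 12 or 2*b = -12 implies it.
Countermodel: at the initial state b = 0, tab = {[2] = 0, [3] = 4, elsewhere 4}, the precondition holds but the weakest precondition fails.
Answer: invalid


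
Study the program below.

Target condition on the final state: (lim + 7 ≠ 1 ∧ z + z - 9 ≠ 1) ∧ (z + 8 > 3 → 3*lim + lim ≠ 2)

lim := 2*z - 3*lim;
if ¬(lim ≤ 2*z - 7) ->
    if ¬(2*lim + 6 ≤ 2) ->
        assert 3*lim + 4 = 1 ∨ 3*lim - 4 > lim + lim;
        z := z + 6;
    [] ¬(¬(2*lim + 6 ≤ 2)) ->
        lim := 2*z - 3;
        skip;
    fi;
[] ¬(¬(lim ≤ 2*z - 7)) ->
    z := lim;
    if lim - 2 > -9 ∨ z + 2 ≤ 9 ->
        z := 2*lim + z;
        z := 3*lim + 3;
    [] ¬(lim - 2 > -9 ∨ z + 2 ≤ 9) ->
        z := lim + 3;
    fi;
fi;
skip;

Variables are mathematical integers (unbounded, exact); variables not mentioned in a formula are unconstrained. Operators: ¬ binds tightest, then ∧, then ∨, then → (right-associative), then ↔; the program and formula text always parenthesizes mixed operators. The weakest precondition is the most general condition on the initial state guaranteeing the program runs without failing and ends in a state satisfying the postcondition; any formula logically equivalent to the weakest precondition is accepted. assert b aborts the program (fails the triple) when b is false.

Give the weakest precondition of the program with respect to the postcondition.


Working backward. After the program, the postcondition (lim + 7 ≠ 1 ∧ z + z - 9 ≠ 1) ∧ (z + 8 > 3 → 3*lim + lim ≠ 2) must hold; in canonical form it is lim ≠ -6 ∧ 2*z ≠ 10 ∧ (z > -5 → 4*lim ≠ 2).
Before skip: lim ≠ -6 ∧ 2*z ≠ 10 ∧ (z > -5 → 4*lim ≠ 2)
Then branch requires ((¬(2*lim ≤ -4)) → ((3*lim = -3 ∨ lim > 4) ∧ lim ≠ -6 ∧ 2*z ≠ -2 ∧ (z > -11 → 4*lim ≠ 2))) ∧ (2*lim ≤ -4 → (2*z ≠ -3 ∧ 2*z ≠ 10 ∧ (z > -5 → 8*z ≠ 14))); else branch requires ((lim > -7 ∨ lim ≤ 7) → (lim ≠ -6 ∧ 6*lim ≠ 4 ∧ (3*lim > -8 → 4*lim ≠ 2))) ∧ ((¬(lim > -7 ∨ lim ≤ 7)) → (lim ≠ -6 ∧ 2*lim ≠ 4 ∧ (lim > -8 → 4*lim ≠ 2))).
Before the if: ((¬(lim ≤ 2*z - 7)) → (((¬(2*lim ≤ -4)) → ((3*lim = -3 ∨ lim > 4) ∧ lim ≠ -6 ∧ 2*z ≠ -2 ∧ (z > -11 → 4*lim ≠ 2))) ∧ (2*lim ≤ -4 → (2*z ≠ -3 ∧ 2*z ≠ 10 ∧ (z > -5 → 8*z ≠ 14))))) ∧ (lim ≤ 2*z - 7 → (((lim > -7 ∨ lim ≤ 7) → (lim ≠ -6 ∧ 6*lim ≠ 4 ∧ (3*lim > -8 → 4*lim ≠ 2))) ∧ ((¬(lim > -7 ∨ lim ≤ 7)) → (lim ≠ -6 ∧ 2*lim ≠ 4 ∧ (lim > -8 → 4*lim ≠ 2)))))
Before lim := 2*z - 3*lim: ((¬(3*lim ≥ 7)) → (((¬(4*z ≤ 6*lim - 4)) → ((6*z = 9*lim - 3 ∨ 2*z > 3*lim + 4) ∧ 2*z ≠ 3*lim - 6 ∧ 2*z ≠ -2 ∧ (z > -11 → 8*z ≠ 12*lim + 2))) ∧ (4*z ≤ 6*lim - 4 → (2*z ≠ -3 ∧ 2*z ≠ 10 ∧ (z > -5 → 8*z ≠ 14))))) ∧ (3*lim ≥ 7 → (((2*z > 3*lim - 7 ∨ 2*z ≤ 3*lim + 7) → (2*z ≠ 3*lim - 6 ∧ 12*z ≠ 18*lim + 4 ∧ (6*z > 9*lim - 8 → 8*z ≠ 12*lim + 2))) ∧ ((¬(2*z > 3*lim - 7 ∨ 2*z ≤ 3*lim + 7)) → (2*z ≠ 3*lim - 6 ∧ 4*z ≠ 6*lim + 4 ∧ (2*z > 3*lim - 8 → 8*z ≠ 12*lim + 2)))))
Answer: WP = ((¬(3*lim ≥ 7)) → (((¬(4*z ≤ 6*lim - 4)) → ((6*z = 9*lim - 3 ∨ 2*z > 3*lim + 4) ∧ 2*z ≠ 3*lim - 6 ∧ 2*z ≠ -2 ∧ (z > -11 → 8*z ≠ 12*lim + 2))) ∧ (4*z ≤ 6*lim - 4 → (2*z ≠ -3 ∧ 2*z ≠ 10 ∧ (z > -5 → 8*z ≠ 14))))) ∧ (3*lim ≥ 7 → (((2*z > 3*lim - 7 ∨ 2*z ≤ 3*lim + 7) → (2*z ≠ 3*lim - 6 ∧ 12*z ≠ 18*lim + 4 ∧ (6*z > 9*lim - 8 → 8*z ≠ 12*lim + 2))) ∧ ((¬(2*z > 3*lim - 7 ∨ 2*z ≤ 3*lim + 7)) → (2*z ≠ 3*lim - 6 ∧ 4*z ≠ 6*lim + 4 ∧ (2*z > 3*lim - 8 → 8*z ≠ 12*lim + 2)))))


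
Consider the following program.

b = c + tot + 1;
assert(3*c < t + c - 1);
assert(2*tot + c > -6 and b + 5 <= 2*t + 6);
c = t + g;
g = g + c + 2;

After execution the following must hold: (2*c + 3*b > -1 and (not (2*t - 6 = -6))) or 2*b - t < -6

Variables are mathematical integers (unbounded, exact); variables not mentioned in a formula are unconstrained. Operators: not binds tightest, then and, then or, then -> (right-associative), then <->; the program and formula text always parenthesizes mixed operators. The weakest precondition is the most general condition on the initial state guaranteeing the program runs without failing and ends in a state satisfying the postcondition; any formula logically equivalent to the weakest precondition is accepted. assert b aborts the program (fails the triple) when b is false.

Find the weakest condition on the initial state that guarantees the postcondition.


Working backward. After the program, the postcondition (2*c + 3*b > -1 and (not (2*t - 6 = -6))) or 2*b - t < -6 must hold; in canonical form it is (3*b + 2*c > -1 and (not (2*t = 0))) or 2*b < t - 6.
Before g := g + c + 2: (3*b + 2*c > -1 and (not (2*t = 0))) or 2*b < t - 6
Before c := t + g: (3*b + 2*g + 2*t > -1 and (not (2*t = 0))) or 2*b < t - 6
Before assert 2*tot + c > -6 and b + 5 <= 2*t + 6: c + 2*tot > -6 and b <= 2*t + 1 and ((3*b + 2*g + 2*t > -1 and (not (2*t = 0))) or 2*b < t - 6)
Before assert 3*c < t + c - 1: 2*c < t - 1 and c + 2*tot > -6 and b <= 2*t + 1 and ((3*b + 2*g + 2*t > -1 and (not (2*t = 0))) or 2*b < t - 6)
Before b := c + tot + 1: 2*c < t - 1 and c + 2*tot > -6 and c + tot <= 2*t and ((3*c + 2*g + 2*t + 3*tot > -4 and (not (2*t = 0))) or 2*c + 2*tot < t - 8)
Answer: WP = 2*c < t - 1 and c + 2*tot > -6 and c + tot <= 2*t and ((3*c + 2*g + 2*t + 3*tot > -4 and (not (2*t = 0))) or 2*c + 2*tot < t - 8)


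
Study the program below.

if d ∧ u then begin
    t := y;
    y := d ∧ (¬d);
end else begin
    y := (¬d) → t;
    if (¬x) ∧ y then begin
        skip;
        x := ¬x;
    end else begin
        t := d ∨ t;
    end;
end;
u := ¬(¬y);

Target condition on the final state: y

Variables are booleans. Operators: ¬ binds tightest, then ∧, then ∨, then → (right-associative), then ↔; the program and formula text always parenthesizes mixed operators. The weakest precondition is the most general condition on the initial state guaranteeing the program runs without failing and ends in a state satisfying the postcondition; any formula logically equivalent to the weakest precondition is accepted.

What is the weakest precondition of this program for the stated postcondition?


Working backward. After the program, y must hold.
Before u := ¬(¬y): y
Then branch requires false; else branch requires (((¬x) ∧ ((¬d) → t)) → ((¬d) → t)) ∧ ((¬((¬x) ∧ ((¬d) → t))) → ((¬d) → t)).
Before the if: (¬(d ∧ u)) ∧ ((¬(d ∧ u)) → ((((¬x) ∧ ((¬d) → t)) → ((¬d) → t)) ∧ ((¬((¬x) ∧ ((¬d) → t))) → ((¬d) → t))))
Answer: WP = (¬(d ∧ u)) ∧ ((¬(d ∧ u)) → ((((¬x) ∧ ((¬d) → t)) → ((¬d) → t)) ∧ ((¬((¬x) ∧ ((¬d) → t))) → ((¬d) → t))))


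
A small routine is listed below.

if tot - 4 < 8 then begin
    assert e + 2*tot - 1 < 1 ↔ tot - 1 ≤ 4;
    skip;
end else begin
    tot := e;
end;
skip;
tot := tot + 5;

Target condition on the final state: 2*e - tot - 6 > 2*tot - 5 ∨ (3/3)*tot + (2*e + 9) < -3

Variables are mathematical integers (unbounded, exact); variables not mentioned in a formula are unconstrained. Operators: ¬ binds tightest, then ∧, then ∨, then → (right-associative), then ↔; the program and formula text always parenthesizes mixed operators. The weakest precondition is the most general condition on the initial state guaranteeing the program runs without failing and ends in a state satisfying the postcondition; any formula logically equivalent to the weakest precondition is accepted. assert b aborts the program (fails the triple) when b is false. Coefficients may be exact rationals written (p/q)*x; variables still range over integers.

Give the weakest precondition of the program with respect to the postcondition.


Working backward. After the program, the postcondition 2*e - tot - 6 > 2*tot - 5 ∨ (3/3)*tot + (2*e + 9) < -3 must hold; in canonical form it is 2*e > 3*tot + 1 ∨ 2*e + tot < -12.
Before tot := tot + 5: 2*e > 3*tot + 16 ∨ 2*e + tot < -17
Before skip: 2*e > 3*tot + 16 ∨ 2*e + tot < -17
Then branch requires (e + 2*tot < 2 ↔ tot ≤ 5) ∧ (2*e > 3*tot + 16 ∨ 2*e + tot < -17); else branch requires e < -16 ∨ 3*e < -17.
Before the if: (tot < 12 → ((e + 2*tot < 2 ↔ tot ≤ 5) ∧ (2*e > 3*tot + 16 ∨ 2*e + tot < -17))) ∧ ((¬(tot < 12)) → (e < -16 ∨ 3*e < -17))
Answer: WP = (tot < 12 → ((e + 2*tot < 2 ↔ tot ≤ 5) ∧ (2*e > 3*tot + 16 ∨ 2*e + tot < -17))) ∧ ((¬(tot < 12)) → (e < -16 ∨ 3*e < -17))


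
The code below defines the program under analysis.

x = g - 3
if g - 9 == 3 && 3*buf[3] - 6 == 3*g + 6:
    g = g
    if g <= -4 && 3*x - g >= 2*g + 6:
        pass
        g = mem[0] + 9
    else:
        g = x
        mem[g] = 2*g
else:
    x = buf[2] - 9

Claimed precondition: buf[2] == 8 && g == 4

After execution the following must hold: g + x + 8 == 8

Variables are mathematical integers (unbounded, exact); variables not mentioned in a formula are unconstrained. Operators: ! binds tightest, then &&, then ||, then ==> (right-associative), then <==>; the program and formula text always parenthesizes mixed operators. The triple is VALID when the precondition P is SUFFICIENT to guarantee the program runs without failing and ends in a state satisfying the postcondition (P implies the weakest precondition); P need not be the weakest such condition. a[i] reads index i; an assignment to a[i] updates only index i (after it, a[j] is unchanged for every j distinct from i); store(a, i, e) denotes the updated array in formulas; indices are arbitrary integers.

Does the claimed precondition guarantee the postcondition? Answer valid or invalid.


Working backward. After the program, the postcondition g + x + 8 == 8 must hold; in canonical form it is g + x == 0.
Then branch requires ((g <= -4 && 3*x >= 3*g + 6) ==> mem[0] + x == -9) && ((!(g <= -4 && 3*x >= 3*g + 6)) ==> 2*x == 0); else branch requires buf[2] + g == 9.
Before the if: ((g == 12 && 3*buf[3] == 3*g + 12) ==> (((g <= -4 && 3*x >= 3*g + 6) ==> mem[0] + x == -9) && ((!(g <= -4 && 3*x >= 3*g + 6)) ==> 2*x == 0))) && ((!(g == 12 && 3*buf[3] == 3*g + 12)) ==> buf[2] + g == 9)
Before x := g - 3: ((g == 12 && 3*buf[3] == 3*g + 12) ==> 2*g == 6) && ((!(g == 12 && 3*buf[3] == 3*g + 12)) ==> buf[2] + g == 9)
The weakest precondition is ((g == 12 && 3*buf[3] == 3*g + 12) ==> 2*g == 6) && ((!(g == 12 && 3*buf[3] == 3*g + 12)) ==> buf[2] + g == 9).
Check whether buf[2] == 8 && g == 4 implies it.
Countermodel: at the initial state buf = {[2] = 8, [3] = 8, elsewhere 8}, g = 4, the precondition holds but the weakest precondition fails.
Answer: invalid


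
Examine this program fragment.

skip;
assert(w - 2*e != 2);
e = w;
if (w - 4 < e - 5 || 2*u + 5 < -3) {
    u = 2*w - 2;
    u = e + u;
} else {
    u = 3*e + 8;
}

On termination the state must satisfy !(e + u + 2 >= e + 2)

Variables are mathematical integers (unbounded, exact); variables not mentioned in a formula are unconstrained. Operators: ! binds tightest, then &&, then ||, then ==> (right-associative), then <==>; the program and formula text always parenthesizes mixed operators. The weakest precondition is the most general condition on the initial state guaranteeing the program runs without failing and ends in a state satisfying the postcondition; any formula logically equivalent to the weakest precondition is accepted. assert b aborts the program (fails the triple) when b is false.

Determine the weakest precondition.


Working backward. After the program, the postcondition !(e + u + 2 >= e + 2) must hold; in canonical form it is !(u >= 0).
Then branch requires !(e + 2*w >= 2); else branch requires !(3*e >= -8).
Before the if: ((w < e - 1 || 2*u < -8) ==> (!(e + 2*w >= 2))) && ((!(w < e - 1 || 2*u < -8)) ==> (!(3*e >= -8)))
Before e := w: (2*u < -8 ==> (!(3*w >= 2))) && ((!(2*u < -8)) ==> (!(3*w >= -8)))
Before assert w - 2*e != 2: w != 2*e + 2 && (2*u < -8 ==> (!(3*w >= 2))) && ((!(2*u < -8)) ==> (!(3*w >= -8)))
Before skip: w != 2*e + 2 && (2*u < -8 ==> (!(3*w >= 2))) && ((!(2*u < -8)) ==> (!(3*w >= -8)))
Answer: WP = w != 2*e + 2 && (2*u < -8 ==> (!(3*w >= 2))) && ((!(2*u < -8)) ==> (!(3*w >= -8)))


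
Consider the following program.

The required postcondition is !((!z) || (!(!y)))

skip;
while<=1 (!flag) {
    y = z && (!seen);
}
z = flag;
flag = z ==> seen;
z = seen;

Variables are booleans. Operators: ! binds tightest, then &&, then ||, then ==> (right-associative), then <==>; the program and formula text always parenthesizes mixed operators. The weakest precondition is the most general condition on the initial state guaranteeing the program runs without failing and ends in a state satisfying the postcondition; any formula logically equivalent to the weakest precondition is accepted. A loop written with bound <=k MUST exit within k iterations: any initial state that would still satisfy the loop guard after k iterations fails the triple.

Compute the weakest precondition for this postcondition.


Working backward. After the program, the postcondition !((!z) || (!(!y))) must hold; in canonical form it is !((!z) || y).
Before z := seen: !((!seen) || y)
Before flag := z ==> seen: !((!seen) || y)
Before z := flag: !((!seen) || y)
Before the loop (bound <=1), unroll the exhaustion recursion (WP_0 = exit-now case; WP_j = one more guarded iteration, up to j = 1):
  WP_0: flag && (!((!seen) || y))
  WP_1: ((!flag) ==> (flag && (!((!seen) || (z && (!seen)))))) && (flag ==> (!((!seen) || y)))
So before the loop: ((!flag) ==> (flag && (!((!seen) || (z && (!seen)))))) && (flag ==> (!((!seen) || y)))
Before skip: ((!flag) ==> (flag && (!((!seen) || (z && (!seen)))))) && (flag ==> (!((!seen) || y)))
Answer: WP = ((!flag) ==> (flag && (!((!seen) || (z && (!seen)))))) && (flag ==> (!((!seen) || y)))


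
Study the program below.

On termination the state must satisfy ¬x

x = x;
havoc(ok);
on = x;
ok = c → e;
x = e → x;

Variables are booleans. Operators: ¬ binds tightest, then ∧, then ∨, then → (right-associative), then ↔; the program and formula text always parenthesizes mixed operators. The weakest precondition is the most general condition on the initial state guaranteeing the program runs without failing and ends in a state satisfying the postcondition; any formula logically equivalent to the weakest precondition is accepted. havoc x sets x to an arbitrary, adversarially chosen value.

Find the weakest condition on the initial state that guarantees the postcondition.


Working backward. After the program, ¬x must hold.
Before x := e → x: ¬(e → x)
Before ok := c → e: ¬(e → x)
Before on := x: ¬(e → x)
Before havoc ok: ¬(e → x)
Before x := x: ¬(e → x)
Answer: WP = ¬(e → x)
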